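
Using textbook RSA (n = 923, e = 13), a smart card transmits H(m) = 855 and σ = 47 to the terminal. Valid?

σ^2 ≡ 47^2 = 2209 ≡ 363
σ^4 ≡ 363^2 = 131769 ≡ 703
σ^8 ≡ 703^2 = 494209 ≡ 404
13 = 8 + 4 + 1, so σ^13 ≡ 404·703·47 ≡ 138 (mod 923)
σ^13 mod 923 = 138, but H(m) = 855.

no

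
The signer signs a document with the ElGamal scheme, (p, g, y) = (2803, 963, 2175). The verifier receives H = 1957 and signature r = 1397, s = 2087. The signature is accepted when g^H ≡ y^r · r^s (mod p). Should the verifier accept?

reject

Left side g^H mod p:
963^2 = 927369 ≡ 2379
963^4 ≡ 2379^2 = 5659641 ≡ 384
963^8 ≡ 384^2 = 147456 ≡ 1700
963^16 ≡ 1700^2 = 2890000 ≡ 107
963^32 ≡ 107^2 = 11449 ≡ 237
963^64 ≡ 237^2 = 56169 ≡ 109
963^128 ≡ 109^2 = 11881 ≡ 669
963^256 ≡ 669^2 = 447561 ≡ 1884
963^512 ≡ 1884^2 = 3549456 ≡ 858
963^1024 ≡ 858^2 = 736164 ≡ 1778
1957 = 1024 + 512 + 256 + 128 + 32 + 4 + 1, so 963^1957 ≡ 1778·858·1884·669·237·384·963 ≡ 2222 (mod 2803)
Right side y^r · r^s mod p:
2175^2 = 4730625 ≡ 1964
2175^4 ≡ 1964^2 = 3857296 ≡ 368
2175^8 ≡ 368^2 = 135424 ≡ 880
2175^16 ≡ 880^2 = 774400 ≡ 772
2175^32 ≡ 772^2 = 595984 ≡ 1748
2175^64 ≡ 1748^2 = 3055504 ≡ 234
2175^128 ≡ 234^2 = 54756 ≡ 1499
2175^256 ≡ 1499^2 = 2247001 ≡ 1798
2175^512 ≡ 1798^2 = 3232804 ≡ 945
2175^1024 ≡ 945^2 = 893025 ≡ 1671
1397 = 1024 + 256 + 64 + 32 + 16 + 4 + 1, so 2175^1397 ≡ 1671·1798·234·1748·772·368·2175 ≡ 1988 (mod 2803)
1397^2 = 1951609 ≡ 721
1397^4 ≡ 721^2 = 519841 ≡ 1286
1397^8 ≡ 1286^2 = 1653796 ≡ 26
1397^16 ≡ 26^2 = 676
1397^32 ≡ 676^2 = 456976 ≡ 87
1397^64 ≡ 87^2 = 7569 ≡ 1963
1397^128 ≡ 1963^2 = 3853369 ≡ 2047
1397^256 ≡ 2047^2 = 4190209 ≡ 2527
1397^512 ≡ 2527^2 = 6385729 ≡ 495
1397^1024 ≡ 495^2 = 245025 ≡ 1164
1397^2048 ≡ 1164^2 = 1354896 ≡ 1047
2087 = 2048 + 32 + 4 + 2 + 1, so 1397^2087 ≡ 1047·87·1286·721·1397 ≡ 672 (mod 2803)
1988·672 = 1335936 ≡ 1708 (mod 2803)
2222 ≠ 1708, so verification fails.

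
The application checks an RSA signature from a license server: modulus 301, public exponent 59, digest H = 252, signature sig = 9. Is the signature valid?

Squares mod 301: sig^1≡9, sig^2≡81, sig^4≡240, sig^8≡109, sig^16≡142, sig^32≡298
59 = 32 + 16 + 8 + 2 + 1, so sig^59 ≡ 298·142·109·81·9 ≡ 74 (mod 301)
sig^59 mod 301 = 74, but H = 252.

invalid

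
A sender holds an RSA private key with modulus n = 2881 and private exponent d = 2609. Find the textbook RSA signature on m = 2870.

1059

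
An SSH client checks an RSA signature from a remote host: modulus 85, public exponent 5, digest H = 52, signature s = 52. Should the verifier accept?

accept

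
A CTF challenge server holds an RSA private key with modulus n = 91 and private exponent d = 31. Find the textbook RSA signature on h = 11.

67

h^31 mod 91 = 67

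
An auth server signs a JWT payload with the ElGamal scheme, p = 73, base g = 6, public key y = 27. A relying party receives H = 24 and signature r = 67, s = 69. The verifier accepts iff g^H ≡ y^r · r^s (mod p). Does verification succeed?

passes

Left side g^H mod p:
Squares mod 73: 6^1≡6, 6^2≡36, 6^4≡55, 6^8≡32, 6^16≡2
24 = 16 + 8, so 6^24 ≡ 2·32 ≡ 64 (mod 73)
Right side y^r · r^s mod p:
Squares mod 73: 27^1≡27, 27^2≡72, 27^4≡1, 27^8≡1, 27^16≡1, 27^32≡1, 27^64≡1
67 = 64 + 2 + 1, so 27^67 ≡ 1·72·27 ≡ 46 (mod 73)
Squares mod 73: 67^1≡67, 67^2≡36, 67^4≡55, 67^8≡32, 67^16≡2, 67^32≡4, 67^64≡16
69 = 64 + 4 + 1, so 67^69 ≡ 16·55·67 ≡ 49 (mod 73)
46·49 = 2254 ≡ 64 (mod 73)
64 ≡ 64 (mod 73), so the signature is genuine.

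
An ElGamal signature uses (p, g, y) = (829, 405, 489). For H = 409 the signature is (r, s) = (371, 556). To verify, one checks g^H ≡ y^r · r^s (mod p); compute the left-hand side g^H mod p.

27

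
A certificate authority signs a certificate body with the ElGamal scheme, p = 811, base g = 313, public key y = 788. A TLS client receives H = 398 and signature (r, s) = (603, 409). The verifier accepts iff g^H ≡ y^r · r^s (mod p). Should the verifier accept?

reject

Left side g^H mod p:
313^2 = 97969 ≡ 649
313^4 ≡ 649^2 = 421201 ≡ 292
313^8 ≡ 292^2 = 85264 ≡ 109
313^16 ≡ 109^2 = 11881 ≡ 527
313^32 ≡ 527^2 = 277729 ≡ 367
313^64 ≡ 367^2 = 134689 ≡ 63
313^128 ≡ 63^2 = 3969 ≡ 725
313^256 ≡ 725^2 = 525625 ≡ 97
398 = 256 + 128 + 8 + 4 + 2, so 313^398 ≡ 97·725·109·292·649 ≡ 174 (mod 811)
Right side y^r · r^s mod p:
788^2 = 620944 ≡ 529
788^4 ≡ 529^2 = 279841 ≡ 46
788^8 ≡ 46^2 = 2116 ≡ 494
788^16 ≡ 494^2 = 244036 ≡ 736
788^32 ≡ 736^2 = 541696 ≡ 759
788^64 ≡ 759^2 = 576081 ≡ 271
788^128 ≡ 271^2 = 73441 ≡ 451
788^256 ≡ 451^2 = 203401 ≡ 651
788^512 ≡ 651^2 = 423801 ≡ 459
603 = 512 + 64 + 16 + 8 + 2 + 1, so 788^603 ≡ 459·271·736·494·529·788 ≡ 662 (mod 811)
603^2 = 363609 ≡ 281
603^4 ≡ 281^2 = 78961 ≡ 294
603^8 ≡ 294^2 = 86436 ≡ 470
603^16 ≡ 470^2 = 220900 ≡ 308
603^32 ≡ 308^2 = 94864 ≡ 788
603^64 ≡ 788^2 = 620944 ≡ 529
603^128 ≡ 529^2 = 279841 ≡ 46
603^256 ≡ 46^2 = 2116 ≡ 494
409 = 256 + 128 + 16 + 8 + 1, so 603^409 ≡ 494·46·308·470·603 ≡ 294 (mod 811)
662·294 = 194628 ≡ 799 (mod 811)
174 ≠ 799, so verification fails.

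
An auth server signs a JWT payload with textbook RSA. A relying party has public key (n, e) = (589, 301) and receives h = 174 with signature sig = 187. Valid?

no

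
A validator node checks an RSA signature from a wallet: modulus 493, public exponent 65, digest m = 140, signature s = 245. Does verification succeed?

fails

s^2 ≡ 245^2 = 60025 ≡ 372
s^4 ≡ 372^2 = 138384 ≡ 344
s^8 ≡ 344^2 = 118336 ≡ 16
s^16 ≡ 16^2 = 256
s^32 ≡ 256^2 = 65536 ≡ 460
s^64 ≡ 460^2 = 211600 ≡ 103
65 = 64 + 1, so s^65 ≡ 103·245 ≡ 92 (mod 493)
The recovered value 92 does not match the digest 140.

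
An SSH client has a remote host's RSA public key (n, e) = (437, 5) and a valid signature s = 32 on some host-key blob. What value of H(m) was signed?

s^2 ≡ 32^2 = 1024 ≡ 150
s^4 ≡ 150^2 = 22500 ≡ 213
5 = 4 + 1, so s^5 ≡ 213·32 ≡ 261 (mod 437)

261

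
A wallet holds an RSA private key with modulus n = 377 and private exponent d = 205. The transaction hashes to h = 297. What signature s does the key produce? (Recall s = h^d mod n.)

310

h^2 ≡ 297^2 = 88209 ≡ 368
h^4 ≡ 368^2 = 135424 ≡ 81
h^8 ≡ 81^2 = 6561 ≡ 152
h^16 ≡ 152^2 = 23104 ≡ 107
h^32 ≡ 107^2 = 11449 ≡ 139
h^64 ≡ 139^2 = 19321 ≡ 94
h^128 ≡ 94^2 = 8836 ≡ 165
205 = 128 + 64 + 8 + 4 + 1, so h^205 ≡ 165·94·152·81·297 ≡ 310 (mod 377)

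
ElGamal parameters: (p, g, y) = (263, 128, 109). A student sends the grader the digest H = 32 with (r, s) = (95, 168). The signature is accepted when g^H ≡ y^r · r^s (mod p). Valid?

Left side g^H mod p:
Squares mod 263: 128^1≡128, 128^2≡78, 128^4≡35, 128^8≡173, 128^16≡210, 128^32≡179
128^32 ≡ 179 (mod 263)
Right side y^r · r^s mod p:
Squares mod 263: 109^1≡109, 109^2≡46, 109^4≡12, 109^8≡144, 109^16≡222, 109^32≡103, 109^64≡89
95 = 64 + 16 + 8 + 4 + 2 + 1, so 109^95 ≡ 89·222·144·12·46·109 ≡ 253 (mod 263)
Squares mod 263: 95^1≡95, 95^2≡83, 95^4≡51, 95^8≡234, 95^16≡52, 95^32≡74, 95^64≡216, 95^128≡105
168 = 128 + 32 + 8, so 95^168 ≡ 105·74·234 ≡ 61 (mod 263)
253·61 = 15433 ≡ 179 (mod 263)
179 ≡ 179 (mod 263), so the signature is genuine.

yes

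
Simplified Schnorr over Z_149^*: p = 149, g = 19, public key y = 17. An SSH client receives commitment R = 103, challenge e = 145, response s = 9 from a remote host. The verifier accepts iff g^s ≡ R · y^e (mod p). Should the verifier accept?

g^s mod p:
Squares mod 149: 19^1≡19, 19^2≡63, 19^4≡95, 19^8≡85
9 = 8 + 1, so 19^9 ≡ 85·19 ≡ 125 (mod 149)
R · y^e mod p:
Squares mod 149: 17^1≡17, 17^2≡140, 17^4≡81, 17^8≡5, 17^16≡25, 17^32≡29, 17^64≡96, 17^128≡127
145 = 128 + 16 + 1, so 17^145 ≡ 127·25·17 ≡ 37 (mod 149)
103·37 = 3811 ≡ 86 (mod 149)
125 ≠ 86; the check fails.

reject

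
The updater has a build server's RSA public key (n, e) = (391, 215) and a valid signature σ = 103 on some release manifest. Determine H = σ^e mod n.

σ^2 ≡ 103^2 = 10609 ≡ 52
σ^4 ≡ 52^2 = 2704 ≡ 358
σ^8 ≡ 358^2 = 128164 ≡ 307
σ^16 ≡ 307^2 = 94249 ≡ 18
σ^32 ≡ 18^2 = 324
σ^64 ≡ 324^2 = 104976 ≡ 188
σ^128 ≡ 188^2 = 35344 ≡ 154
215 = 128 + 64 + 16 + 4 + 2 + 1, so σ^215 ≡ 154·188·18·358·52·103 ≡ 290 (mod 391)

290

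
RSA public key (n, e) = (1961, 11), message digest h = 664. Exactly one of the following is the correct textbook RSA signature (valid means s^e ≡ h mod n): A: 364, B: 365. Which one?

B

Candidate A: 364^2 = 132496 ≡ 1109; 364^4 ≡ 1109^2 = 1229881 ≡ 334; 364^8 ≡ 334^2 = 111556 ≡ 1740; 11 = 8 + 2 + 1, so 364^11 ≡ 1740·1109·364 ≡ 1338 (mod 1961)
Candidate B: 365^2 = 133225 ≡ 1838; 365^4 ≡ 1838^2 = 3378244 ≡ 1402; 365^8 ≡ 1402^2 = 1965604 ≡ 682; 11 = 8 + 2 + 1, so 365^11 ≡ 682·1838·365 ≡ 664 (mod 1961)
  → matches h = 664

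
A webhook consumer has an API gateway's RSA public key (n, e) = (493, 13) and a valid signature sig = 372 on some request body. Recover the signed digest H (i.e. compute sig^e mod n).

sig^2 ≡ 372^2 = 138384 ≡ 344
sig^4 ≡ 344^2 = 118336 ≡ 16
sig^8 ≡ 16^2 = 256
13 = 8 + 4 + 1, so sig^13 ≡ 256·16·372 ≡ 342 (mod 493)

342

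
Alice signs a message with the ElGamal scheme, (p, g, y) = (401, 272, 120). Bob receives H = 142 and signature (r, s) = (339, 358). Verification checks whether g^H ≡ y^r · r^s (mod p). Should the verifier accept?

Left side g^H mod p:
272^2 = 73984 ≡ 200
272^4 ≡ 200^2 = 40000 ≡ 301
272^8 ≡ 301^2 = 90601 ≡ 376
272^16 ≡ 376^2 = 141376 ≡ 224
272^32 ≡ 224^2 = 50176 ≡ 51
272^64 ≡ 51^2 = 2601 ≡ 195
272^128 ≡ 195^2 = 38025 ≡ 331
142 = 128 + 8 + 4 + 2, so 272^142 ≡ 331·376·301·200 ≡ 82 (mod 401)
Right side y^r · r^s mod p:
120^2 = 14400 ≡ 365
120^4 ≡ 365^2 = 133225 ≡ 93
120^8 ≡ 93^2 = 8649 ≡ 228
120^16 ≡ 228^2 = 51984 ≡ 255
120^32 ≡ 255^2 = 65025 ≡ 63
120^64 ≡ 63^2 = 3969 ≡ 360
120^128 ≡ 360^2 = 129600 ≡ 77
120^256 ≡ 77^2 = 5929 ≡ 315
339 = 256 + 64 + 16 + 2 + 1, so 120^339 ≡ 315·360·255·365·120 ≡ 389 (mod 401)
339^2 = 114921 ≡ 235
339^4 ≡ 235^2 = 55225 ≡ 288
339^8 ≡ 288^2 = 82944 ≡ 338
339^16 ≡ 338^2 = 114244 ≡ 360
339^32 ≡ 360^2 = 129600 ≡ 77
339^64 ≡ 77^2 = 5929 ≡ 315
339^128 ≡ 315^2 = 99225 ≡ 178
339^256 ≡ 178^2 = 31684 ≡ 5
358 = 256 + 64 + 32 + 4 + 2, so 339^358 ≡ 5·315·77·288·235 ≡ 242 (mod 401)
389·242 = 94138 ≡ 304 (mod 401)
82 ≠ 304, so verification fails.

reject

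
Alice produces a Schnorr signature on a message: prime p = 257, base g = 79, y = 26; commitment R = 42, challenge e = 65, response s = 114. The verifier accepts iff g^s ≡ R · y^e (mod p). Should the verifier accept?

reject

g^s mod p:
Squares mod 257: 79^1≡79, 79^2≡73, 79^4≡189, 79^8≡255, 79^16≡4, 79^32≡16, 79^64≡256
114 = 64 + 32 + 16 + 2, so 79^114 ≡ 256·16·4·73 ≡ 211 (mod 257)
R · y^e mod p:
Squares mod 257: 26^1≡26, 26^2≡162, 26^4≡30, 26^8≡129, 26^16≡193, 26^32≡241, 26^64≡256
65 = 64 + 1, so 26^65 ≡ 256·26 ≡ 231 (mod 257)
42·231 = 9702 ≡ 193 (mod 257)
211 ≠ 193; the check fails.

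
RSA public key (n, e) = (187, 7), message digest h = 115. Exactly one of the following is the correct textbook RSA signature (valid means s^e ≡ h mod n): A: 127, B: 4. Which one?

Candidate A: Squares mod 187: 127^1≡127, 127^2≡47, 127^4≡152; 7 = 4 + 2 + 1, so 127^7 ≡ 152·47·127 ≡ 151 (mod 187)
Candidate B: Squares mod 187: 4^1≡4, 4^2≡16, 4^4≡69; 7 = 4 + 2 + 1, so 4^7 ≡ 69·16·4 ≡ 115 (mod 187)
  → matches h = 115

B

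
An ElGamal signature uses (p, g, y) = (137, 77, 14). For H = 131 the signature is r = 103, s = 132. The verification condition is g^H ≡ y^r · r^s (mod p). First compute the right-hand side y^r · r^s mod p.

14^2 = 196 ≡ 59
14^4 ≡ 59^2 = 3481 ≡ 56
14^8 ≡ 56^2 = 3136 ≡ 122
14^16 ≡ 122^2 = 14884 ≡ 88
14^32 ≡ 88^2 = 7744 ≡ 72
14^64 ≡ 72^2 = 5184 ≡ 115
103 = 64 + 32 + 4 + 2 + 1, so 14^103 ≡ 115·72·56·59·14 ≡ 14 (mod 137)
103^2 = 10609 ≡ 60
103^4 ≡ 60^2 = 3600 ≡ 38
103^8 ≡ 38^2 = 1444 ≡ 74
103^16 ≡ 74^2 = 5476 ≡ 133
103^32 ≡ 133^2 = 17689 ≡ 16
103^64 ≡ 16^2 = 256 ≡ 119
103^128 ≡ 119^2 = 14161 ≡ 50
132 = 128 + 4, so 103^132 ≡ 50·38 ≡ 119 (mod 137)
y^r · r^s ≡ 14·119 = 1666 ≡ 22 (mod 137)

22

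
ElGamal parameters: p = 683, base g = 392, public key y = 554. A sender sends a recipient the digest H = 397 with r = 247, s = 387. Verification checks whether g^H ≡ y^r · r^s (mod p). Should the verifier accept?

reject

Left side g^H mod p:
392^2 = 153664 ≡ 672
392^4 ≡ 672^2 = 451584 ≡ 121
392^8 ≡ 121^2 = 14641 ≡ 298
392^16 ≡ 298^2 = 88804 ≡ 14
392^32 ≡ 14^2 = 196
392^64 ≡ 196^2 = 38416 ≡ 168
392^128 ≡ 168^2 = 28224 ≡ 221
392^256 ≡ 221^2 = 48841 ≡ 348
397 = 256 + 128 + 8 + 4 + 1, so 392^397 ≡ 348·221·298·121·392 ≡ 522 (mod 683)
Right side y^r · r^s mod p:
554^2 = 306916 ≡ 249
554^4 ≡ 249^2 = 62001 ≡ 531
554^8 ≡ 531^2 = 281961 ≡ 565
554^16 ≡ 565^2 = 319225 ≡ 264
554^32 ≡ 264^2 = 69696 ≡ 30
554^64 ≡ 30^2 = 900 ≡ 217
554^128 ≡ 217^2 = 47089 ≡ 645
247 = 128 + 64 + 32 + 16 + 4 + 2 + 1, so 554^247 ≡ 645·217·30·264·531·249·554 ≡ 91 (mod 683)
247^2 = 61009 ≡ 222
247^4 ≡ 222^2 = 49284 ≡ 108
247^8 ≡ 108^2 = 11664 ≡ 53
247^16 ≡ 53^2 = 2809 ≡ 77
247^32 ≡ 77^2 = 5929 ≡ 465
247^64 ≡ 465^2 = 216225 ≡ 397
247^128 ≡ 397^2 = 157609 ≡ 519
247^256 ≡ 519^2 = 269361 ≡ 259
387 = 256 + 128 + 2 + 1, so 247^387 ≡ 259·519·222·247 ≡ 51 (mod 683)
91·51 = 4641 ≡ 543 (mod 683)
522 ≠ 543, so verification fails.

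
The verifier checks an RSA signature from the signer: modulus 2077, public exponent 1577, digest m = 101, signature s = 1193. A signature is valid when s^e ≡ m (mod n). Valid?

s^2 ≡ 1193^2 = 1423249 ≡ 504
s^4 ≡ 504^2 = 254016 ≡ 622
s^8 ≡ 622^2 = 386884 ≡ 562
s^16 ≡ 562^2 = 315844 ≡ 140
s^32 ≡ 140^2 = 19600 ≡ 907
s^64 ≡ 907^2 = 822649 ≡ 157
s^128 ≡ 157^2 = 24649 ≡ 1802
s^256 ≡ 1802^2 = 3247204 ≡ 853
s^512 ≡ 853^2 = 727609 ≡ 659
s^1024 ≡ 659^2 = 434281 ≡ 188
1577 = 1024 + 512 + 32 + 8 + 1, so s^1577 ≡ 188·659·907·562·1193 ≡ 1976 (mod 2077)
1976 ≠ 101, so verification fails.

no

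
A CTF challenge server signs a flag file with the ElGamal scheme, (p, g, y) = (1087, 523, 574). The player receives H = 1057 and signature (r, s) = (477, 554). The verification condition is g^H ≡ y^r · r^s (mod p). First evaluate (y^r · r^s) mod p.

827

574^2 = 329476 ≡ 115
574^4 ≡ 115^2 = 13225 ≡ 181
574^8 ≡ 181^2 = 32761 ≡ 151
574^16 ≡ 151^2 = 22801 ≡ 1061
574^32 ≡ 1061^2 = 1125721 ≡ 676
574^64 ≡ 676^2 = 456976 ≡ 436
574^128 ≡ 436^2 = 190096 ≡ 958
574^256 ≡ 958^2 = 917764 ≡ 336
477 = 256 + 128 + 64 + 16 + 8 + 4 + 1, so 574^477 ≡ 336·958·436·1061·151·181·574 ≡ 575 (mod 1087)
477^2 = 227529 ≡ 346
477^4 ≡ 346^2 = 119716 ≡ 146
477^8 ≡ 146^2 = 21316 ≡ 663
477^16 ≡ 663^2 = 439569 ≡ 421
477^32 ≡ 421^2 = 177241 ≡ 60
477^64 ≡ 60^2 = 3600 ≡ 339
477^128 ≡ 339^2 = 114921 ≡ 786
477^256 ≡ 786^2 = 617796 ≡ 380
477^512 ≡ 380^2 = 144400 ≡ 916
554 = 512 + 32 + 8 + 2, so 477^554 ≡ 916·60·663·346 ≡ 9 (mod 1087)
y^r · r^s ≡ 575·9 = 5175 ≡ 827 (mod 1087)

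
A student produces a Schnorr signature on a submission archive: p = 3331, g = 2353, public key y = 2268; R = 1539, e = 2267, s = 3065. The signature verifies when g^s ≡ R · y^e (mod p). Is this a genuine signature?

g^s mod p:
2353^2 = 5536609 ≡ 487
2353^4 ≡ 487^2 = 237169 ≡ 668
2353^8 ≡ 668^2 = 446224 ≡ 3201
2353^16 ≡ 3201^2 = 10246401 ≡ 245
2353^32 ≡ 245^2 = 60025 ≡ 67
2353^64 ≡ 67^2 = 4489 ≡ 1158
2353^128 ≡ 1158^2 = 1340964 ≡ 1902
2353^256 ≡ 1902^2 = 3617604 ≡ 138
2353^512 ≡ 138^2 = 19044 ≡ 2389
2353^1024 ≡ 2389^2 = 5707321 ≡ 1318
2353^2048 ≡ 1318^2 = 1737124 ≡ 1673
3065 = 2048 + 512 + 256 + 128 + 64 + 32 + 16 + 8 + 1, so 2353^3065 ≡ 1673·2389·138·1902·1158·67·245·3201·2353 ≡ 2621 (mod 3331)
R · y^e mod p:
2268^2 = 5143824 ≡ 760
2268^4 ≡ 760^2 = 577600 ≡ 1337
2268^8 ≡ 1337^2 = 1787569 ≡ 2153
2268^16 ≡ 2153^2 = 4635409 ≡ 1988
2268^32 ≡ 1988^2 = 3952144 ≡ 1578
2268^64 ≡ 1578^2 = 2490084 ≡ 1827
2268^128 ≡ 1827^2 = 3337929 ≡ 267
2268^256 ≡ 267^2 = 71289 ≡ 1338
2268^512 ≡ 1338^2 = 1790244 ≡ 1497
2268^1024 ≡ 1497^2 = 2241009 ≡ 2577
2268^2048 ≡ 2577^2 = 6640929 ≡ 2246
2267 = 2048 + 128 + 64 + 16 + 8 + 2 + 1, so 2268^2267 ≡ 2246·267·1827·1988·2153·760·2268 ≡ 2987 (mod 3331)
1539·2987 = 4596993 ≡ 213 (mod 3331)
2621 ≠ 213; the check fails.

forged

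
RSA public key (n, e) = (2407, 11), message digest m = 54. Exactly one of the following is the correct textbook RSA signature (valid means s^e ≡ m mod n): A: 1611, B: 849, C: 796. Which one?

A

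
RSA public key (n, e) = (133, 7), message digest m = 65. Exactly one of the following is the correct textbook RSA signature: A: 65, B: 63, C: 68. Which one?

Candidate A: Squares mod 133: 65^1≡65, 65^2≡102, 65^4≡30; 7 = 4 + 2 + 1, so 65^7 ≡ 30·102·65 ≡ 65 (mod 133)
  → matches m = 65
Candidate B: Squares mod 133: 63^1≡63, 63^2≡112, 63^4≡42; 7 = 4 + 2 + 1, so 63^7 ≡ 42·112·63 ≡ 28 (mod 133)
Candidate C: Squares mod 133: 68^1≡68, 68^2≡102, 68^4≡30; 7 = 4 + 2 + 1, so 68^7 ≡ 30·102·68 ≡ 68 (mod 133)

A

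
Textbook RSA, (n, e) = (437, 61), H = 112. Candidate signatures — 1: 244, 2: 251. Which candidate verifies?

1

Candidate 1: 244^2 = 59536 ≡ 104; 244^4 ≡ 104^2 = 10816 ≡ 328; 244^8 ≡ 328^2 = 107584 ≡ 82; 244^16 ≡ 82^2 = 6724 ≡ 169; 244^32 ≡ 169^2 = 28561 ≡ 156; 61 = 32 + 16 + 8 + 4 + 1, so 244^61 ≡ 156·169·82·328·244 ≡ 112 (mod 437)
  → matches H = 112
Candidate 2: 251^2 = 63001 ≡ 73; 251^4 ≡ 73^2 = 5329 ≡ 85; 251^8 ≡ 85^2 = 7225 ≡ 233; 251^16 ≡ 233^2 = 54289 ≡ 101; 251^32 ≡ 101^2 = 10201 ≡ 150; 61 = 32 + 16 + 8 + 4 + 1, so 251^61 ≡ 150·101·233·85·251 ≡ 120 (mod 437)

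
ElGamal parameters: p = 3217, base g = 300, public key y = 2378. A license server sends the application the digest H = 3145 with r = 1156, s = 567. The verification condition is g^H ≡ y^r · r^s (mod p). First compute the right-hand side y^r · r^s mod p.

2378^2 = 5654884 ≡ 2615
2378^4 ≡ 2615^2 = 6838225 ≡ 2100
2378^8 ≡ 2100^2 = 4410000 ≡ 2710
2378^16 ≡ 2710^2 = 7344100 ≡ 2906
2378^32 ≡ 2906^2 = 8444836 ≡ 211
2378^64 ≡ 211^2 = 44521 ≡ 2700
2378^128 ≡ 2700^2 = 7290000 ≡ 278
2378^256 ≡ 278^2 = 77284 ≡ 76
2378^512 ≡ 76^2 = 5776 ≡ 2559
2378^1024 ≡ 2559^2 = 6548481 ≡ 1886
1156 = 1024 + 128 + 4, so 2378^1156 ≡ 1886·278·2100 ≡ 2814 (mod 3217)
1156^2 = 1336336 ≡ 1281
1156^4 ≡ 1281^2 = 1640961 ≡ 291
1156^8 ≡ 291^2 = 84681 ≡ 1039
1156^16 ≡ 1039^2 = 1079521 ≡ 1826
1156^32 ≡ 1826^2 = 3334276 ≡ 1464
1156^64 ≡ 1464^2 = 2143296 ≡ 774
1156^128 ≡ 774^2 = 599076 ≡ 714
1156^256 ≡ 714^2 = 509796 ≡ 1510
1156^512 ≡ 1510^2 = 2280100 ≡ 2464
567 = 512 + 32 + 16 + 4 + 2 + 1, so 1156^567 ≡ 2464·1464·1826·291·1281·1156 ≡ 402 (mod 3217)
y^r · r^s ≡ 2814·402 = 1131228 ≡ 2061 (mod 3217)

2061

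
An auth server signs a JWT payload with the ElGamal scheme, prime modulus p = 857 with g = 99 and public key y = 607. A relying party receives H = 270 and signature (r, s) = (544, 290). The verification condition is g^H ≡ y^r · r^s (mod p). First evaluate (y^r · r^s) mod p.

607^2 = 368449 ≡ 796
607^4 ≡ 796^2 = 633616 ≡ 293
607^8 ≡ 293^2 = 85849 ≡ 149
607^16 ≡ 149^2 = 22201 ≡ 776
607^32 ≡ 776^2 = 602176 ≡ 562
607^64 ≡ 562^2 = 315844 ≡ 468
607^128 ≡ 468^2 = 219024 ≡ 489
607^256 ≡ 489^2 = 239121 ≡ 18
607^512 ≡ 18^2 = 324
544 = 512 + 32, so 607^544 ≡ 324·562 ≡ 404 (mod 857)
544^2 = 295936 ≡ 271
544^4 ≡ 271^2 = 73441 ≡ 596
544^8 ≡ 596^2 = 355216 ≡ 418
544^16 ≡ 418^2 = 174724 ≡ 753
544^32 ≡ 753^2 = 567009 ≡ 532
544^64 ≡ 532^2 = 283024 ≡ 214
544^128 ≡ 214^2 = 45796 ≡ 375
544^256 ≡ 375^2 = 140625 ≡ 77
290 = 256 + 32 + 2, so 544^290 ≡ 77·532·271 ≡ 523 (mod 857)
y^r · r^s ≡ 404·523 = 211292 ≡ 470 (mod 857)

470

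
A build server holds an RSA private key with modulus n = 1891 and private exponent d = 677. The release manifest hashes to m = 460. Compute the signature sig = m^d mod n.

1060

Squares mod 1891: m^1≡460, m^2≡1699, m^4≡935, m^8≡583, m^16≡1400, m^32≡924, m^64≡935, m^128≡583, m^256≡1400, m^512≡924
677 = 512 + 128 + 32 + 4 + 1, so m^677 ≡ 924·583·924·935·460 ≡ 1060 (mod 1891)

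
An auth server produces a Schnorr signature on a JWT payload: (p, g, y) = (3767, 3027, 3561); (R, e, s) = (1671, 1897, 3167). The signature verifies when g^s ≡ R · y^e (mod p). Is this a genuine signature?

forged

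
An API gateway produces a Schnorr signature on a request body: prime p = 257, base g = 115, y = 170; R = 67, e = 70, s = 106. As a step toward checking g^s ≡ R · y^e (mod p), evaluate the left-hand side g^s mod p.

29

115^2 = 13225 ≡ 118
115^4 ≡ 118^2 = 13924 ≡ 46
115^8 ≡ 46^2 = 2116 ≡ 60
115^16 ≡ 60^2 = 3600 ≡ 2
115^32 ≡ 2^2 = 4
115^64 ≡ 4^2 = 16
106 = 64 + 32 + 8 + 2, so 115^106 ≡ 16·4·60·118 ≡ 29 (mod 257)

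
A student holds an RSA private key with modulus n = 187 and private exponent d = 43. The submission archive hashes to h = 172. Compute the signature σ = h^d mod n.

h^2 ≡ 172^2 = 29584 ≡ 38
h^4 ≡ 38^2 = 1444 ≡ 135
h^8 ≡ 135^2 = 18225 ≡ 86
h^16 ≡ 86^2 = 7396 ≡ 103
h^32 ≡ 103^2 = 10609 ≡ 137
43 = 32 + 8 + 2 + 1, so h^43 ≡ 137·86·38·172 ≡ 178 (mod 187)

178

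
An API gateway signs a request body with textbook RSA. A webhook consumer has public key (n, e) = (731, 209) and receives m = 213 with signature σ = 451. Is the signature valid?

σ^209 mod 731 = 213
Since 213 equals the digest 213, verification succeeds.

valid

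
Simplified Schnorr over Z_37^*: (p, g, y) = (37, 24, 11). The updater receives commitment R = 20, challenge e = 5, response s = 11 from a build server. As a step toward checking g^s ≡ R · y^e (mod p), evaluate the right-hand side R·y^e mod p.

11^5 mod 37 = 27
R · y^e ≡ 20·27 = 540 ≡ 22 (mod 37)

22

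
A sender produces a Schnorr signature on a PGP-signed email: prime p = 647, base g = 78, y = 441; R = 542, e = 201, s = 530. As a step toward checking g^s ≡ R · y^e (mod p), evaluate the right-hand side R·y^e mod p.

196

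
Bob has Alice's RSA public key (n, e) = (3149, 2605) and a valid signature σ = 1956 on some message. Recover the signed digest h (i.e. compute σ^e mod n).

σ^2 ≡ 1956^2 = 3825936 ≡ 3050
σ^4 ≡ 3050^2 = 9302500 ≡ 354
σ^8 ≡ 354^2 = 125316 ≡ 2505
σ^16 ≡ 2505^2 = 6275025 ≡ 2217
σ^32 ≡ 2217^2 = 4915089 ≡ 2649
σ^64 ≡ 2649^2 = 7017201 ≡ 1229
σ^128 ≡ 1229^2 = 1510441 ≡ 2070
σ^256 ≡ 2070^2 = 4284900 ≡ 2260
σ^512 ≡ 2260^2 = 5107600 ≡ 3071
σ^1024 ≡ 3071^2 = 9431041 ≡ 2935
σ^2048 ≡ 2935^2 = 8614225 ≡ 1710
2605 = 2048 + 512 + 32 + 8 + 4 + 1, so σ^2605 ≡ 1710·3071·2649·2505·354·1956 ≡ 2992 (mod 3149)

2992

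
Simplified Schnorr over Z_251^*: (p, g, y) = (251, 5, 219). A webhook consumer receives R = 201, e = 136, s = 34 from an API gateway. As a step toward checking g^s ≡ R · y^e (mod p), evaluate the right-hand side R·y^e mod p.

219^2 = 47961 ≡ 20
219^4 ≡ 20^2 = 400 ≡ 149
219^8 ≡ 149^2 = 22201 ≡ 113
219^16 ≡ 113^2 = 12769 ≡ 219
219^32 ≡ 219^2 = 47961 ≡ 20
219^64 ≡ 20^2 = 400 ≡ 149
219^128 ≡ 149^2 = 22201 ≡ 113
136 = 128 + 8, so 219^136 ≡ 113·113 ≡ 219 (mod 251)
R · y^e ≡ 201·219 = 44019 ≡ 94 (mod 251)

94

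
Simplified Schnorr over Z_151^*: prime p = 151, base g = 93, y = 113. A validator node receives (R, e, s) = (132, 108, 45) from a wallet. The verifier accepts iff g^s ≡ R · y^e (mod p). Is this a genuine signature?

forged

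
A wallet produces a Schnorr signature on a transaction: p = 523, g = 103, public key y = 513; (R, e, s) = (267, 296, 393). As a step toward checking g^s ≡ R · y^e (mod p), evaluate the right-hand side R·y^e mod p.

59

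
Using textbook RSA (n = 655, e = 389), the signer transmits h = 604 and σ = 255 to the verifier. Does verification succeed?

fails

Squares mod 655: σ^1≡255, σ^2≡180, σ^4≡305, σ^8≡15, σ^16≡225, σ^32≡190, σ^64≡75, σ^128≡385, σ^256≡195
389 = 256 + 128 + 4 + 1, so σ^389 ≡ 195·385·305·255 ≡ 580 (mod 655)
The recovered value 580 does not match the digest 604.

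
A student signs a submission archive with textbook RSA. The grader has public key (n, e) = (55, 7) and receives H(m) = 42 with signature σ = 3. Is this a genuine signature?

genuine

Squares mod 55: σ^1≡3, σ^2≡9, σ^4≡26
7 = 4 + 2 + 1, so σ^7 ≡ 26·9·3 ≡ 42 (mod 55)
Since 42 equals the digest 42, verification succeeds.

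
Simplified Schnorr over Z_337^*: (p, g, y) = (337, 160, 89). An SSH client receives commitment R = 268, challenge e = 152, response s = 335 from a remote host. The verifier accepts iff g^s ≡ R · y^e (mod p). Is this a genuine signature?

g^s mod p:
160^2 = 25600 ≡ 325
160^4 ≡ 325^2 = 105625 ≡ 144
160^8 ≡ 144^2 = 20736 ≡ 179
160^16 ≡ 179^2 = 32041 ≡ 26
160^32 ≡ 26^2 = 676 ≡ 2
160^64 ≡ 2^2 = 4
160^128 ≡ 4^2 = 16
160^256 ≡ 16^2 = 256
335 = 256 + 64 + 8 + 4 + 2 + 1, so 160^335 ≡ 256·4·179·144·325·160 ≡ 99 (mod 337)
R · y^e mod p:
89^2 = 7921 ≡ 170
89^4 ≡ 170^2 = 28900 ≡ 255
89^8 ≡ 255^2 = 65025 ≡ 321
89^16 ≡ 321^2 = 103041 ≡ 256
89^32 ≡ 256^2 = 65536 ≡ 158
89^64 ≡ 158^2 = 24964 ≡ 26
89^128 ≡ 26^2 = 676 ≡ 2
152 = 128 + 16 + 8, so 89^152 ≡ 2·256·321 ≡ 233 (mod 337)
268·233 = 62444 ≡ 99 (mod 337)
99 ≡ 99 (mod 337); signature holds.

genuine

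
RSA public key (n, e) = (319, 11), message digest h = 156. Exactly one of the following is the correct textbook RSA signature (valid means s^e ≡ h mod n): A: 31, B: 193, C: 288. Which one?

Candidate A: 31^11 mod 319 = 163
Candidate B: 193^11 mod 319 = 259
Candidate C: 288^11 mod 319 = 156
  → matches h = 156

C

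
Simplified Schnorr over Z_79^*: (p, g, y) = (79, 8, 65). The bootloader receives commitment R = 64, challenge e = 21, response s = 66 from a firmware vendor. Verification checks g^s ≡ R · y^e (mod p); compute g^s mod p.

8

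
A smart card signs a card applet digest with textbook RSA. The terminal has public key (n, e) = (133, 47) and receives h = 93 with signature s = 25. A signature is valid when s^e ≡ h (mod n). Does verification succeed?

s^47 mod 133 = 93
s^47 mod 133 = 93 matches h.

passes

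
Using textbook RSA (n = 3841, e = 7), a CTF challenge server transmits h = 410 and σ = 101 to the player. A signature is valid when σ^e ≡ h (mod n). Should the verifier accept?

Squares mod 3841: σ^1≡101, σ^2≡2519, σ^4≡29
7 = 4 + 2 + 1, so σ^7 ≡ 29·2519·101 ≡ 3431 (mod 3841)
3431 ≠ 410, so verification fails.

reject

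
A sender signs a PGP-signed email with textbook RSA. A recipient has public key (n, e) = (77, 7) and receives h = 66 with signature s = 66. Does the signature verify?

s^2 ≡ 66^2 = 4356 ≡ 44
s^4 ≡ 44^2 = 1936 ≡ 11
7 = 4 + 2 + 1, so s^7 ≡ 11·44·66 ≡ 66 (mod 77)
s^7 mod 77 = 66 matches h.

verifies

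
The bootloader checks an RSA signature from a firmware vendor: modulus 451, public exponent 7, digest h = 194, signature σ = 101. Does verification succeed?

passes

σ^7 mod 451 = 194
194 = h, so the signature checks out.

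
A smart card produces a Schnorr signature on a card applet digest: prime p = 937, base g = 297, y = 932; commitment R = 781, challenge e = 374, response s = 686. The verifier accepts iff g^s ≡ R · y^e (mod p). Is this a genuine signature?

g^s mod p:
Squares mod 937: 297^1≡297, 297^2≡131, 297^4≡295, 297^8≡821, 297^16≡338, 297^32≡867, 297^64≡215, 297^128≡312, 297^256≡833, 297^512≡509
686 = 512 + 128 + 32 + 8 + 4 + 2, so 297^686 ≡ 509·312·867·821·295·131 ≡ 178 (mod 937)
R · y^e mod p:
Squares mod 937: 932^1≡932, 932^2≡25, 932^4≡625, 932^8≡833, 932^16≡509, 932^32≡469, 932^64≡703, 932^128≡410, 932^256≡377
374 = 256 + 64 + 32 + 16 + 4 + 2, so 932^374 ≡ 377·703·469·509·625·25 ≡ 737 (mod 937)
781·737 = 575597 ≡ 279 (mod 937)
178 ≠ 279; the check fails.

forged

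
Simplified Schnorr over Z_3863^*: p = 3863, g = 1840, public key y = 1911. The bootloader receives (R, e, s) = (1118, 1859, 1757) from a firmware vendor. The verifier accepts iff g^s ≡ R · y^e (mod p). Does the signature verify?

g^s mod p:
1840^2 = 3385600 ≡ 1612
1840^4 ≡ 1612^2 = 2598544 ≡ 2608
1840^8 ≡ 2608^2 = 6801664 ≡ 2784
1840^16 ≡ 2784^2 = 7750656 ≡ 1478
1840^32 ≡ 1478^2 = 2184484 ≡ 1889
1840^64 ≡ 1889^2 = 3568321 ≡ 2772
1840^128 ≡ 2772^2 = 7683984 ≡ 477
1840^256 ≡ 477^2 = 227529 ≡ 3475
1840^512 ≡ 3475^2 = 12075625 ≡ 3750
1840^1024 ≡ 3750^2 = 14062500 ≡ 1180
1757 = 1024 + 512 + 128 + 64 + 16 + 8 + 4 + 1, so 1840^1757 ≡ 1180·3750·477·2772·1478·2784·2608·1840 ≡ 1285 (mod 3863)
R · y^e mod p:
1911^2 = 3651921 ≡ 1386
1911^4 ≡ 1386^2 = 1920996 ≡ 1085
1911^8 ≡ 1085^2 = 1177225 ≡ 2873
1911^16 ≡ 2873^2 = 8254129 ≡ 2761
1911^32 ≡ 2761^2 = 7623121 ≡ 1422
1911^64 ≡ 1422^2 = 2022084 ≡ 1735
1911^128 ≡ 1735^2 = 3010225 ≡ 948
1911^256 ≡ 948^2 = 898704 ≡ 2488
1911^512 ≡ 2488^2 = 6190144 ≡ 1618
1911^1024 ≡ 1618^2 = 2617924 ≡ 2673
1859 = 1024 + 512 + 256 + 64 + 2 + 1, so 1911^1859 ≡ 2673·1618·2488·1735·1386·1911 ≡ 1442 (mod 3863)
1118·1442 = 1612156 ≡ 1285 (mod 3863)
1285 ≡ 1285 (mod 3863); signature holds.

verifies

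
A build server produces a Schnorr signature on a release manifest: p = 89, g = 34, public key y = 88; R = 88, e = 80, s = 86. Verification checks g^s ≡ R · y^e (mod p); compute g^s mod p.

34^2 = 1156 ≡ 88
34^4 ≡ 88^2 = 7744 ≡ 1
34^8 ≡ 1^2 = 1
34^16 ≡ 1^2 = 1
34^32 ≡ 1^2 = 1
34^64 ≡ 1^2 = 1
86 = 64 + 16 + 4 + 2, so 34^86 ≡ 1·1·1·88 ≡ 88 (mod 89)

88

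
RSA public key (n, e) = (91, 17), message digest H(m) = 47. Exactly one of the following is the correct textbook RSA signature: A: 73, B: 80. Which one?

Candidate A: Squares mod 91: 73^1≡73, 73^2≡51, 73^4≡53, 73^8≡79, 73^16≡53; 17 = 16 + 1, so 73^17 ≡ 53·73 ≡ 47 (mod 91)
  → matches H(m) = 47
Candidate B: Squares mod 91: 80^1≡80, 80^2≡30, 80^4≡81, 80^8≡9, 80^16≡81; 17 = 16 + 1, so 80^17 ≡ 81·80 ≡ 19 (mod 91)

A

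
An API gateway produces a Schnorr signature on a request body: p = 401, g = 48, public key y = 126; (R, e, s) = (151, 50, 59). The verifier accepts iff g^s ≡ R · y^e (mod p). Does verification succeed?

fails

g^s mod p:
Squares mod 401: 48^1≡48, 48^2≡299, 48^4≡379, 48^8≡83, 48^16≡72, 48^32≡372
59 = 32 + 16 + 8 + 2 + 1, so 48^59 ≡ 372·72·83·299·48 ≡ 33 (mod 401)
R · y^e mod p:
Squares mod 401: 126^1≡126, 126^2≡237, 126^4≡29, 126^8≡39, 126^16≡318, 126^32≡72
50 = 32 + 16 + 2, so 126^50 ≡ 72·318·237 ≡ 20 (mod 401)
151·20 = 3020 ≡ 213 (mod 401)
33 ≠ 213; the check fails.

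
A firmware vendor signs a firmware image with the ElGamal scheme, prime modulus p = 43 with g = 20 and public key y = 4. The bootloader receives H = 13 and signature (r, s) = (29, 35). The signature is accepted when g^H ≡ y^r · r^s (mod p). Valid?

yes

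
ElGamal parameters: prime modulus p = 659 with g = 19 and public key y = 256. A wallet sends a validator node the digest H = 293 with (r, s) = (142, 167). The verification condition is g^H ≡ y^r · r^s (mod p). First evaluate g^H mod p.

417

Squares mod 659: 19^1≡19, 19^2≡361, 19^4≡498, 19^8≡220, 19^16≡293, 19^32≡179, 19^64≡409, 19^128≡554, 19^256≡481
293 = 256 + 32 + 4 + 1, so 19^293 ≡ 481·179·498·19 ≡ 417 (mod 659)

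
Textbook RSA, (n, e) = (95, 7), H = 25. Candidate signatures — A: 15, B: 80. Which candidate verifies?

Candidate A: 15^7 mod 95 = 70
Candidate B: 80^7 mod 95 = 25
  → matches H = 25

B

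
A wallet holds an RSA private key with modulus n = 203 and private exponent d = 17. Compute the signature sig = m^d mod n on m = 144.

Squares mod 203: m^1≡144, m^2≡30, m^4≡88, m^8≡30, m^16≡88
17 = 16 + 1, so m^17 ≡ 88·144 ≡ 86 (mod 203)

86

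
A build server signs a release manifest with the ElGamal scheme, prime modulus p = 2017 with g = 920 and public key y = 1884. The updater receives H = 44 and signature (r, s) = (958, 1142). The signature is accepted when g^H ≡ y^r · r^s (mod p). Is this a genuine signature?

genuine

Left side g^H mod p:
920^2 = 846400 ≡ 1277
920^4 ≡ 1277^2 = 1630729 ≡ 993
920^8 ≡ 993^2 = 986049 ≡ 1753
920^16 ≡ 1753^2 = 3073009 ≡ 1118
920^32 ≡ 1118^2 = 1249924 ≡ 1401
44 = 32 + 8 + 4, so 920^44 ≡ 1401·1753·993 ≡ 578 (mod 2017)
Right side y^r · r^s mod p:
1884^2 = 3549456 ≡ 1553
1884^4 ≡ 1553^2 = 2411809 ≡ 1494
1884^8 ≡ 1494^2 = 2232036 ≡ 1234
1884^16 ≡ 1234^2 = 1522756 ≡ 1938
1884^32 ≡ 1938^2 = 3755844 ≡ 190
1884^64 ≡ 190^2 = 36100 ≡ 1811
1884^128 ≡ 1811^2 = 3279721 ≡ 79
1884^256 ≡ 79^2 = 6241 ≡ 190
1884^512 ≡ 190^2 = 36100 ≡ 1811
958 = 512 + 256 + 128 + 32 + 16 + 8 + 4 + 2, so 1884^958 ≡ 1811·190·79·190·1938·1234·1494·1553 ≡ 496 (mod 2017)
958^2 = 917764 ≡ 29
958^4 ≡ 29^2 = 841
958^8 ≡ 841^2 = 707281 ≡ 1331
958^16 ≡ 1331^2 = 1771561 ≡ 635
958^32 ≡ 635^2 = 403225 ≡ 1842
958^64 ≡ 1842^2 = 3392964 ≡ 370
958^128 ≡ 370^2 = 136900 ≡ 1761
958^256 ≡ 1761^2 = 3101121 ≡ 992
958^512 ≡ 992^2 = 984064 ≡ 1785
958^1024 ≡ 1785^2 = 3186225 ≡ 1382
1142 = 1024 + 64 + 32 + 16 + 4 + 2, so 958^1142 ≡ 1382·370·1842·635·841·29 ≡ 969 (mod 2017)
496·969 = 480624 ≡ 578 (mod 2017)
578 ≡ 578 (mod 2017), so the signature is genuine.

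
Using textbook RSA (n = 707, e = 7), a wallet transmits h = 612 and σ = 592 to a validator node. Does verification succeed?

Squares mod 707: σ^1≡592, σ^2≡499, σ^4≡137
7 = 4 + 2 + 1, so σ^7 ≡ 137·499·592 ≡ 95 (mod 707)
95 ≠ 612, so verification fails.

fails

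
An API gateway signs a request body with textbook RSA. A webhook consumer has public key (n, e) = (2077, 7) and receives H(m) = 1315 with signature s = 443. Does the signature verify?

Squares mod 2077: s^1≡443, s^2≡1011, s^4≡237
7 = 4 + 2 + 1, so s^7 ≡ 237·1011·443 ≡ 816 (mod 2077)
s^7 mod 2077 = 816, but H(m) = 1315.

does not verify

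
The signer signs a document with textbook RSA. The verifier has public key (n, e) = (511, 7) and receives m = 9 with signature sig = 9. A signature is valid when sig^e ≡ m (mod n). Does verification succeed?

passes

Squares mod 511: sig^1≡9, sig^2≡81, sig^4≡429
7 = 4 + 2 + 1, so sig^7 ≡ 429·81·9 ≡ 9 (mod 511)
9 = m, so the signature checks out.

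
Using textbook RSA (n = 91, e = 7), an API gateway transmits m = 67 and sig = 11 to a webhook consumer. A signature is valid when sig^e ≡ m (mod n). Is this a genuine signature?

genuine

sig^2 ≡ 11^2 = 121 ≡ 30
sig^4 ≡ 30^2 = 900 ≡ 81
7 = 4 + 2 + 1, so sig^7 ≡ 81·30·11 ≡ 67 (mod 91)
Since 67 equals the digest 67, verification succeeds.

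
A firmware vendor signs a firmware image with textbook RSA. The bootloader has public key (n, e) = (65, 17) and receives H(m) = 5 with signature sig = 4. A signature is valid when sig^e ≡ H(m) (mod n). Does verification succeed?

Squares mod 65: sig^1≡4, sig^2≡16, sig^4≡61, sig^8≡16, sig^16≡61
17 = 16 + 1, so sig^17 ≡ 61·4 ≡ 49 (mod 65)
49 ≠ 5, so verification fails.

fails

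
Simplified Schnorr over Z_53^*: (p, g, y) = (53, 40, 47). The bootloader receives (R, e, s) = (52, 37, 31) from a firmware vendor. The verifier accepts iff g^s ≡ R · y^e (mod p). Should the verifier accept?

g^s mod p:
40^2 = 1600 ≡ 10
40^4 ≡ 10^2 = 100 ≡ 47
40^8 ≡ 47^2 = 2209 ≡ 36
40^16 ≡ 36^2 = 1296 ≡ 24
31 = 16 + 8 + 4 + 2 + 1, so 40^31 ≡ 24·36·47·10·40 ≡ 25 (mod 53)
R · y^e mod p:
47^2 = 2209 ≡ 36
47^4 ≡ 36^2 = 1296 ≡ 24
47^8 ≡ 24^2 = 576 ≡ 46
47^16 ≡ 46^2 = 2116 ≡ 49
47^32 ≡ 49^2 = 2401 ≡ 16
37 = 32 + 4 + 1, so 47^37 ≡ 16·24·47 ≡ 28 (mod 53)
52·28 = 1456 ≡ 25 (mod 53)
25 ≡ 25 (mod 53); signature holds.

accept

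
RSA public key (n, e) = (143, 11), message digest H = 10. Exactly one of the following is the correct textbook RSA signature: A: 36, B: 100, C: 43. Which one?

C

Candidate A: Squares mod 143: 36^1≡36, 36^2≡9, 36^4≡81, 36^8≡126; 11 = 8 + 2 + 1, so 36^11 ≡ 126·9·36 ≡ 69 (mod 143)
Candidate B: Squares mod 143: 100^1≡100, 100^2≡133, 100^4≡100, 100^8≡133; 11 = 8 + 2 + 1, so 100^11 ≡ 133·133·100 ≡ 133 (mod 143)
Candidate C: Squares mod 143: 43^1≡43, 43^2≡133, 43^4≡100, 43^8≡133; 11 = 8 + 2 + 1, so 43^11 ≡ 133·133·43 ≡ 10 (mod 143)
  → matches H = 10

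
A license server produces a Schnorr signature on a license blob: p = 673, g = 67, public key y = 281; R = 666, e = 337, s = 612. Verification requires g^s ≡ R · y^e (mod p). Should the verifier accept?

g^s mod p:
67^2 = 4489 ≡ 451
67^4 ≡ 451^2 = 203401 ≡ 155
67^8 ≡ 155^2 = 24025 ≡ 470
67^16 ≡ 470^2 = 220900 ≡ 156
67^32 ≡ 156^2 = 24336 ≡ 108
67^64 ≡ 108^2 = 11664 ≡ 223
67^128 ≡ 223^2 = 49729 ≡ 600
67^256 ≡ 600^2 = 360000 ≡ 618
67^512 ≡ 618^2 = 381924 ≡ 333
612 = 512 + 64 + 32 + 4, so 67^612 ≡ 333·223·108·155 ≡ 52 (mod 673)
R · y^e mod p:
281^2 = 78961 ≡ 220
281^4 ≡ 220^2 = 48400 ≡ 617
281^8 ≡ 617^2 = 380689 ≡ 444
281^16 ≡ 444^2 = 197136 ≡ 620
281^32 ≡ 620^2 = 384400 ≡ 117
281^64 ≡ 117^2 = 13689 ≡ 229
281^128 ≡ 229^2 = 52441 ≡ 620
281^256 ≡ 620^2 = 384400 ≡ 117
337 = 256 + 64 + 16 + 1, so 281^337 ≡ 117·229·620·281 ≡ 281 (mod 673)
666·281 = 187146 ≡ 52 (mod 673)
52 ≡ 52 (mod 673); signature holds.

accept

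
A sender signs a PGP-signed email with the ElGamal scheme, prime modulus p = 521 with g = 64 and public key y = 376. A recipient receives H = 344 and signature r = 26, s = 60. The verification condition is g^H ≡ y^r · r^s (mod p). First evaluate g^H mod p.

431

Squares mod 521: 64^1≡64, 64^2≡449, 64^4≡495, 64^8≡155, 64^16≡59, 64^32≡355, 64^64≡464, 64^128≡123, 64^256≡20
344 = 256 + 64 + 16 + 8, so 64^344 ≡ 20·464·59·155 ≡ 431 (mod 521)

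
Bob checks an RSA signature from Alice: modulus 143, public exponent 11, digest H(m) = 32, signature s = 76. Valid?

s^2 ≡ 76^2 = 5776 ≡ 56
s^4 ≡ 56^2 = 3136 ≡ 133
s^8 ≡ 133^2 = 17689 ≡ 100
11 = 8 + 2 + 1, so s^11 ≡ 100·56·76 ≡ 32 (mod 143)
32 = H(m), so the signature checks out.

yes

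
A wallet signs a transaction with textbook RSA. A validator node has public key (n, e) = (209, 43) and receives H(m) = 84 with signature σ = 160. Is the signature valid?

σ^2 ≡ 160^2 = 25600 ≡ 102
σ^4 ≡ 102^2 = 10404 ≡ 163
σ^8 ≡ 163^2 = 26569 ≡ 26
σ^16 ≡ 26^2 = 676 ≡ 49
σ^32 ≡ 49^2 = 2401 ≡ 102
43 = 32 + 8 + 2 + 1, so σ^43 ≡ 102·26·102·160 ≡ 84 (mod 209)
Since 84 equals the digest 84, verification succeeds.

valid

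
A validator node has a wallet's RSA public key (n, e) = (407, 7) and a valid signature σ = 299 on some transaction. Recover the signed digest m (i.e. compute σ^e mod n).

σ^7 mod 407 = 337

337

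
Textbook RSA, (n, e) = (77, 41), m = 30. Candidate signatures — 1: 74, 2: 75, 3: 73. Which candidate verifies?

1

Candidate 1: Squares mod 77: 74^1≡74, 74^2≡9, 74^4≡4, 74^8≡16, 74^16≡25, 74^32≡9; 41 = 32 + 8 + 1, so 74^41 ≡ 9·16·74 ≡ 30 (mod 77)
  → matches m = 30
Candidate 2: Squares mod 77: 75^1≡75, 75^2≡4, 75^4≡16, 75^8≡25, 75^16≡9, 75^32≡4; 41 = 32 + 8 + 1, so 75^41 ≡ 4·25·75 ≡ 31 (mod 77)
Candidate 3: Squares mod 77: 73^1≡73, 73^2≡16, 73^4≡25, 73^8≡9, 73^16≡4, 73^32≡16; 41 = 32 + 8 + 1, so 73^41 ≡ 16·9·73 ≡ 40 (mod 77)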